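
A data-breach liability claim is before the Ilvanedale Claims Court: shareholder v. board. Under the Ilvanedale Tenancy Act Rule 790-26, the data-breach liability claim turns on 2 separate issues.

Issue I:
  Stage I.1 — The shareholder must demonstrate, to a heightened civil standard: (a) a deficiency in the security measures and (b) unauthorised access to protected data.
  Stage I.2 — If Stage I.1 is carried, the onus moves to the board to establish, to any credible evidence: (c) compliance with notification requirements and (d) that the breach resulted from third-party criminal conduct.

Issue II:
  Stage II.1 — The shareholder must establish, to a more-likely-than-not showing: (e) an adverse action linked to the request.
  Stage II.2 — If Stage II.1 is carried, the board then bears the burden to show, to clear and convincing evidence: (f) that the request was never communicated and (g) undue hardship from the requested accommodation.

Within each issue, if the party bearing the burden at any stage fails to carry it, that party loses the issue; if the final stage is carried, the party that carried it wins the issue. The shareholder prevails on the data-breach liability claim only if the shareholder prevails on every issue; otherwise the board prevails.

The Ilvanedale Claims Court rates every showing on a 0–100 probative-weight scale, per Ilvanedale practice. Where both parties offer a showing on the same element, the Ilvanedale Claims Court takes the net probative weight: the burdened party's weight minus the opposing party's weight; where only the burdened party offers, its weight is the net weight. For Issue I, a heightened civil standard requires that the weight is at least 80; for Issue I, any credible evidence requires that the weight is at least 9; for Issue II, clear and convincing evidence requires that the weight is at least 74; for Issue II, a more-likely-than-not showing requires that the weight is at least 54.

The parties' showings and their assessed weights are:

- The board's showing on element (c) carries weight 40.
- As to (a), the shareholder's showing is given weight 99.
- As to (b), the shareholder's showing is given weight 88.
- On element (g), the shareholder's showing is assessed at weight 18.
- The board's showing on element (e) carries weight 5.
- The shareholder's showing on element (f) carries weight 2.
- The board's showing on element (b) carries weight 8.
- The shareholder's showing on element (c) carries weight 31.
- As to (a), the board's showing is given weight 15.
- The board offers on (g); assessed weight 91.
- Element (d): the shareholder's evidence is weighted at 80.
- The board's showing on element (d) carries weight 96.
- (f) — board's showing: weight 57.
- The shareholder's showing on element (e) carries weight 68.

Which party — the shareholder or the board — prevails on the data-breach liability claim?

— Issue I —
Stage I.1 — burden on shareholder; standard: a heightened civil standard (weight is at least 80).
    (a): 99 − 15 = 84 ≥ 80 [met]
    (b): 88 − 8 = 80 ≥ 80 [met]
  Stage I.1 is satisfied; the onus moves to the board.
Stage I.2 — burden on board; standard: any credible evidence (weight is at least 9).
    (c): 40 − 31 = 9 ≥ 9 [met]
    (d): 96 − 80 = 16 ≥ 9 [met]
  Stage I.2 carried; the final stage is satisfied.
With every stage satisfied, the board prevails on this issue.
— Issue II —
Stage II.1 (shareholder, a more-likely-than-not showing, weight is at least 54): (e) net 68−5=63 ≥ 54 — meets.
  All elements met. The burden passes to the board.
Stage II.2 (board, clear and convincing evidence, weight is at least 74): (f) net 57−2=55 < 74 — fails; (g) net 91−18=73 < 74 — fails.
  Not every element is met, so the board fails to carry Stage II.2.
So the shareholder prevails on this issue.
Per-issue: Issue I → board; Issue II → shareholder. The shareholder must prevail on every issue; overall, the board prevails.

board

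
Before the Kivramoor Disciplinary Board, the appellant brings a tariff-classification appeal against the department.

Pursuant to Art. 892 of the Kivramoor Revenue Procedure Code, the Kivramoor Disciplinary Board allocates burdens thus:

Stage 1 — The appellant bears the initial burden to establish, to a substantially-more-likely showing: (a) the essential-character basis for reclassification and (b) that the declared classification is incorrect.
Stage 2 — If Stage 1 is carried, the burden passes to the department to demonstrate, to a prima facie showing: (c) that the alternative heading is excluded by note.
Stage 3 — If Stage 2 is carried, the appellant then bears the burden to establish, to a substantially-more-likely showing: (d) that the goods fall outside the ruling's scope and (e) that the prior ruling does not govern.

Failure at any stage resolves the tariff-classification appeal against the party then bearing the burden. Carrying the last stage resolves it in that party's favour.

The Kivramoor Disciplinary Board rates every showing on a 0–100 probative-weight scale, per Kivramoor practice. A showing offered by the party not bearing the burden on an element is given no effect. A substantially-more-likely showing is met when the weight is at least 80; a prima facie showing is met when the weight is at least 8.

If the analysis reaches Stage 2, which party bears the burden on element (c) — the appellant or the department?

department

Stage 2's rule assigns the burden to the department (to a prima facie showing).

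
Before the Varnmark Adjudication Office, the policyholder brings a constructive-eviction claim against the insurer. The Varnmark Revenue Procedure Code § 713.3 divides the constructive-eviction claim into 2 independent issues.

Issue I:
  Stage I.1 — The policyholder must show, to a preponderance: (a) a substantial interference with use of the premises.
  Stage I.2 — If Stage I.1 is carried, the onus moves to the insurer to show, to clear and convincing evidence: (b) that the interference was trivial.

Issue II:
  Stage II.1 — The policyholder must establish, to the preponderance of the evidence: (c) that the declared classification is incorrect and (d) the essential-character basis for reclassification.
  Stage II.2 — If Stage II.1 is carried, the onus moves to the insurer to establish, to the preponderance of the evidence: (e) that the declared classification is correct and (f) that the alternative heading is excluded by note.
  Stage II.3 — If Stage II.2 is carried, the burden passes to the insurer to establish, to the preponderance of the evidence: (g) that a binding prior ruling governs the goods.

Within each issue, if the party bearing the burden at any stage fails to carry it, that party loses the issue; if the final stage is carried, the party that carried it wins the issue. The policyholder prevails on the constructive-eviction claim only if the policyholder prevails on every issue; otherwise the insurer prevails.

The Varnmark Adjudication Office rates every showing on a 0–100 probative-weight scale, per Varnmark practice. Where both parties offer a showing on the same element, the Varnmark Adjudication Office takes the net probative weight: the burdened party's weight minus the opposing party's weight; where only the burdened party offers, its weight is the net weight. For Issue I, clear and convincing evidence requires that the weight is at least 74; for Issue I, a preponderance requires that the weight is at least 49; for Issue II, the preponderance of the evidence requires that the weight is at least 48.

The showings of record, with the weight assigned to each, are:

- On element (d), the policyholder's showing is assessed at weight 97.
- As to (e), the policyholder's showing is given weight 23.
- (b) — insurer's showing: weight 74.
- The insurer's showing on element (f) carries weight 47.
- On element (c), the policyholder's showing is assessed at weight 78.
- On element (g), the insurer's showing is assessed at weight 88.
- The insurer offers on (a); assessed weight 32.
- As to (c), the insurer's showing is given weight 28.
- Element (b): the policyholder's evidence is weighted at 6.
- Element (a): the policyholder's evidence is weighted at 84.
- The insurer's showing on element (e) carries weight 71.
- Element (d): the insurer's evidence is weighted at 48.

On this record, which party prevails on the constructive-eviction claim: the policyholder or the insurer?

— Issue I —
At Stage I.1 the policyholder must meet a preponderance (weight is at least 49): on (a) the weight is 84 less the opposing 32 gives net 52, ≥ 49, so (a) meets the standard.
  The policyholder carries Stage I.1; the insurer now bears the burden.
At Stage I.2 the insurer must meet clear and convincing evidence (weight is at least 74): on (b) the weight is 74 less the opposing 6 gives net 68, < 74, so (b) does not meet the standard.
  Not every element is met, so the insurer fails to carry Stage I.2.
The policyholder prevails on this issue.
— Issue II —
Stage II.1 (policyholder, the preponderance of the evidence, weight is at least 48): (c) net 78−28=50 ≥ 48 — meets; (d) net 97−48=49 ≥ 48 — meets.
  The policyholder carries Stage II.1; the insurer now bears the burden.
Stage II.2 (insurer, the preponderance of the evidence, weight is at least 48): (e) net 71−23=48 ≥ 48 — meets; (f) 47 < 48 — fails.
  Stage II.2 not carried; the insurer fails its burden.
The policyholder prevails on this issue.
Per-issue: Issue I → policyholder; Issue II → policyholder. The policyholder must prevail on every issue; overall, the policyholder prevails.

policyholder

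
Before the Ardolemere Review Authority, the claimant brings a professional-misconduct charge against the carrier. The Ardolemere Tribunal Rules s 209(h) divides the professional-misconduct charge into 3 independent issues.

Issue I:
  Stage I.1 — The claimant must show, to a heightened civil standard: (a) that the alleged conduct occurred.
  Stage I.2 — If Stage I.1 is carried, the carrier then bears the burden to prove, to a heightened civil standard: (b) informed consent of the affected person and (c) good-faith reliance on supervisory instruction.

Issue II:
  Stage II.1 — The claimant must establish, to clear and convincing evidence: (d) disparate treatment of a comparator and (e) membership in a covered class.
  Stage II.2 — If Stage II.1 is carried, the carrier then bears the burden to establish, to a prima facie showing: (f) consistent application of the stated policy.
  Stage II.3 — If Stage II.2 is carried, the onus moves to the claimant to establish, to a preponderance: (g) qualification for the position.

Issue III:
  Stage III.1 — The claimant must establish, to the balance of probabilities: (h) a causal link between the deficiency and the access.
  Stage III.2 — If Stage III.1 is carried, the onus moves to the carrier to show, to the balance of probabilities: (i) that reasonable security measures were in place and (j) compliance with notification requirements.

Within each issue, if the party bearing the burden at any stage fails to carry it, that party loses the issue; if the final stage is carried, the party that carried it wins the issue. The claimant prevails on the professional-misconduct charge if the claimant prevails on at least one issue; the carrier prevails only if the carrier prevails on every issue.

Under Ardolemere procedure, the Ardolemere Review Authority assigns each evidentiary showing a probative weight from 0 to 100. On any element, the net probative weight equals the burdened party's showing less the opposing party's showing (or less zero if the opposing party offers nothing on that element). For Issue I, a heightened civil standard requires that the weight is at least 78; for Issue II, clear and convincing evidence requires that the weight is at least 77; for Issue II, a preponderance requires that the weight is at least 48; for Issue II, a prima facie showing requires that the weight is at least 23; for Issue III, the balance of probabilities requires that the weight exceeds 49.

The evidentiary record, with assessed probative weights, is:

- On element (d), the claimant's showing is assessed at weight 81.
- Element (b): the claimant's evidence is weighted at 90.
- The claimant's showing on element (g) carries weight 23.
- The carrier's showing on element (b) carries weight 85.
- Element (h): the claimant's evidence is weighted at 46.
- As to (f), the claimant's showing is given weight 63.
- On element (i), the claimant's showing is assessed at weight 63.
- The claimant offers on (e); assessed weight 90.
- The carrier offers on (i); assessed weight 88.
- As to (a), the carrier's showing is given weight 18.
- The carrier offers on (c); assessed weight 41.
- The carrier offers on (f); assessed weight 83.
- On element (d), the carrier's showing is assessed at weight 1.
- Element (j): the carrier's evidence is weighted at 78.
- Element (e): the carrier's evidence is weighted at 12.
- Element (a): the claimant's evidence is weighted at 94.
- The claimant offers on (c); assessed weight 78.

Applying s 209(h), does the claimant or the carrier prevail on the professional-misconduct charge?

claimant

— Issue I —
At Stage I.1 the claimant must meet a heightened civil standard (weight is at least 78): on (a) the weight is 94 less the opposing 18 gives net 76, which does not reach 78, so (a) does not meet the standard.
  The claimant does not carry Stage I.1.
The analysis ends at Stage I.1; the carrier prevails on this issue.
— Issue II —
Stage II.1 (claimant, clear and convincing evidence, weight is at least 77): (d) net 81−1=80 ≥ 77 — meets; (e) net 90−12=78 ≥ 77 — meets.
  Stage II.1 is satisfied; the onus moves to the carrier.
Stage II.2 (carrier, a prima facie showing, weight is at least 23): (f) net 83−63=20 < 23 — fails.
  Not every element is met, so the carrier fails to carry Stage II.2.
The claimant prevails on this issue.
— Issue III —
At Stage III.1 the claimant must meet the balance of probabilities (weight exceeds 49): on (h) the weight is 46, which does not exceed 49, so (h) does not meet the standard.
  Stage III.1 not carried; the claimant fails its burden.
So the carrier prevails on this issue.
Per-issue: Issue I → carrier; Issue II → claimant; Issue III → carrier. The claimant must prevail on at least one issue; overall, the claimant prevails.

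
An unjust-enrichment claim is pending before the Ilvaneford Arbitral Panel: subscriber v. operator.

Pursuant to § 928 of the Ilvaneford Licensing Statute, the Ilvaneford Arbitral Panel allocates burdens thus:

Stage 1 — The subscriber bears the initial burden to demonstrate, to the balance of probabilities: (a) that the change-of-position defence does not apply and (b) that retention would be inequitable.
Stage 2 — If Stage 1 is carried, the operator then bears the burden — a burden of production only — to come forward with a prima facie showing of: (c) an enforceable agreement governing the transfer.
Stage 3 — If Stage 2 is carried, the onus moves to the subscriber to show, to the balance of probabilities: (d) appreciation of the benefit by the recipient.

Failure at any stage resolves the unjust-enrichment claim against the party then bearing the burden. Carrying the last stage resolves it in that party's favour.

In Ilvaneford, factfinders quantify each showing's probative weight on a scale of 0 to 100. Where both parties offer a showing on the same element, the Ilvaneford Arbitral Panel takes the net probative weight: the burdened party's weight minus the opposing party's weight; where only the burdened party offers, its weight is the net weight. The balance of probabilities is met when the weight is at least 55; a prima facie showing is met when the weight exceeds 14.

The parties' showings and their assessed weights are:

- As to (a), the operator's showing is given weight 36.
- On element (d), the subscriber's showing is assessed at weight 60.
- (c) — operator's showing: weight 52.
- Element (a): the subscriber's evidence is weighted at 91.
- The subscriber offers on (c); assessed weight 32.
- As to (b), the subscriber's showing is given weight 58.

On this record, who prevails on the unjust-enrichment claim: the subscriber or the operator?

At Stage 1 the subscriber must meet the balance of probabilities (weight is at least 55): on (a) the weight is 91 less the opposing 36 gives net 55, which does reach 55, so (a) meets the standard; on (b) the weight is 58, which does reach 55, so (b) meets the standard.
  Stage 1 is satisfied; the onus moves to the operator.
At Stage 2 the operator must meet a prima facie showing (weight exceeds 14): on (c) the weight is 52 less the opposing 32 gives net 20, which does exceed 14, so (c) meets the standard.
  All elements met. The burden passes to the subscriber.
At Stage 3 the subscriber must meet the balance of probabilities (weight is at least 55): on (d) the weight is 60, which does reach 55, so (d) meets the standard.
  Stage 3 carried; the final stage is satisfied.
All stages carried — the subscriber prevails.

subscriber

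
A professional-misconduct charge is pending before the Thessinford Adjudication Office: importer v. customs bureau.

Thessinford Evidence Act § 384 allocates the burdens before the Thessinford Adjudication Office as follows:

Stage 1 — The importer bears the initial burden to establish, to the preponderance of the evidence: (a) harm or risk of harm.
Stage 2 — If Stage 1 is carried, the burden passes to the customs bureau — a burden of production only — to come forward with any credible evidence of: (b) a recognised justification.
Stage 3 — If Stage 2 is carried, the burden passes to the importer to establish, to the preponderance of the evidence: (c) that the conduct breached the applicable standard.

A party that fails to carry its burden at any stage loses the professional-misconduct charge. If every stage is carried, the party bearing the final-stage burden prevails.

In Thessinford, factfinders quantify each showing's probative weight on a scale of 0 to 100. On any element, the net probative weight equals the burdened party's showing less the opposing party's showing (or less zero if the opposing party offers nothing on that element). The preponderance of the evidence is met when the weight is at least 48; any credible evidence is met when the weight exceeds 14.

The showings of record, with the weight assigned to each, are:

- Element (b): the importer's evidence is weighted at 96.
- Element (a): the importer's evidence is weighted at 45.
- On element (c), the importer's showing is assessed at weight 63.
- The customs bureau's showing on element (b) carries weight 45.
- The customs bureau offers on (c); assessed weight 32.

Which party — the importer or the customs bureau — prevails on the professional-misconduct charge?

customs bureau

Stage 1 (importer, the preponderance of the evidence, weight is at least 48): (a) 45 < 48 — fails.
  Stage 1 not carried; the importer fails its burden.
The customs bureau prevails.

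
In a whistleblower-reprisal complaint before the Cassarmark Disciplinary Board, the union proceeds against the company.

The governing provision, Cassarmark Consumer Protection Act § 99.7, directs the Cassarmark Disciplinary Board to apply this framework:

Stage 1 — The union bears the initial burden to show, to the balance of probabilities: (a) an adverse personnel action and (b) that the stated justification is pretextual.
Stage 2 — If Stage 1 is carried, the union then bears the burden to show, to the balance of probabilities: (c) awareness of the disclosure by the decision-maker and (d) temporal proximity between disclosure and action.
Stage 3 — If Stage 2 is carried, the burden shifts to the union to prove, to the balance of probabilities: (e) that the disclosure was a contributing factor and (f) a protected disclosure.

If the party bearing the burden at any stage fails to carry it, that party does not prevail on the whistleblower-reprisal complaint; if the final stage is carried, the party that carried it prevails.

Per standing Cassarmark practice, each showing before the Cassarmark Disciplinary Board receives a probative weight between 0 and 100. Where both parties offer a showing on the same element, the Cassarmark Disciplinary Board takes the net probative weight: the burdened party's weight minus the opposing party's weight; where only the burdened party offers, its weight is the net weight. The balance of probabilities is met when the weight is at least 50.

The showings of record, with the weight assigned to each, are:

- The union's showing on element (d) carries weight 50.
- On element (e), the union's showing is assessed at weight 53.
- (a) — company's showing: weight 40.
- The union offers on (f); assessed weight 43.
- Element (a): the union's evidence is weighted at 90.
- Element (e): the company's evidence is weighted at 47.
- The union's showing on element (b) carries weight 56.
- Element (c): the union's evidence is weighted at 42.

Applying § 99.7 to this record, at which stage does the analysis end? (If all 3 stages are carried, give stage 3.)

Stage 1 (union, the balance of probabilities, weight is at least 50): (a) net 90−40=50 ≥ 50 — meets; (b) 56 ≥ 50 — meets.
  All elements met. The union retains the burden for Stage 2.
Stage 2 (union, the balance of probabilities, weight is at least 50): (c) 42 < 50 — fails; (d) 50 ≥ 50 — meets.
  Stage 2 not carried; the union fails its burden.
The analysis ends at Stage 2; the company prevails.

stage 2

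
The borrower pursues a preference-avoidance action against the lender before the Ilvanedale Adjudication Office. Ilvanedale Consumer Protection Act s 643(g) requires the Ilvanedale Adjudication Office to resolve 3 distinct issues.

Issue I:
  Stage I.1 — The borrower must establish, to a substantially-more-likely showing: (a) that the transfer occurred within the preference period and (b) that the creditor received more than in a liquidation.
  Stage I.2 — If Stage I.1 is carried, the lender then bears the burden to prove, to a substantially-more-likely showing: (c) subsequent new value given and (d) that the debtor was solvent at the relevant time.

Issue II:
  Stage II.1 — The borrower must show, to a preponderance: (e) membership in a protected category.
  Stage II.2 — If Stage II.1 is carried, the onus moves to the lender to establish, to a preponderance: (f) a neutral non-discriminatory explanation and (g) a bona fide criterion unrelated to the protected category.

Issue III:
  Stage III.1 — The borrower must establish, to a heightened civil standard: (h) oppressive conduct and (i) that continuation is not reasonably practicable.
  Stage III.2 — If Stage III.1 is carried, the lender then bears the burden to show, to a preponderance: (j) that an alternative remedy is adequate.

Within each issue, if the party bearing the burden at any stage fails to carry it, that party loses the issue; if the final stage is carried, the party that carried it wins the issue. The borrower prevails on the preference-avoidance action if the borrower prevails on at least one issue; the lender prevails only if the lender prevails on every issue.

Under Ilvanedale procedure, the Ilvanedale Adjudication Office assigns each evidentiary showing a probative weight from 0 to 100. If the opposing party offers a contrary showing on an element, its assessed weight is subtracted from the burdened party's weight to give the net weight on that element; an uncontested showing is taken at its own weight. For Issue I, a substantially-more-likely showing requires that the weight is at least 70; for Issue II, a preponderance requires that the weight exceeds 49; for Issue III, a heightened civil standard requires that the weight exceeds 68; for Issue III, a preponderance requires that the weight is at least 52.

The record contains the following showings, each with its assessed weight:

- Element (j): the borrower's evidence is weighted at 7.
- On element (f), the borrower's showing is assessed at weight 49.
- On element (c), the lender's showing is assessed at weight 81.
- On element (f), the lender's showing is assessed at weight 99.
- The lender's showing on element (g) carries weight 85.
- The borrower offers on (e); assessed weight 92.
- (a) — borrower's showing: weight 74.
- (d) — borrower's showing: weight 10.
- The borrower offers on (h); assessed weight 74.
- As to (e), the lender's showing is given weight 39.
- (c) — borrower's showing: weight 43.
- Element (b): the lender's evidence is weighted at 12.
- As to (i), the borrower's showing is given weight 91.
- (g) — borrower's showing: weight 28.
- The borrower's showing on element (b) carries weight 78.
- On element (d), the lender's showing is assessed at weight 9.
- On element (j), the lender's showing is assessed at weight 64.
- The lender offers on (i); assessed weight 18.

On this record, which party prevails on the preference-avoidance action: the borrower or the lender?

— Issue I —
Stage I.1 — burden on borrower; standard: a substantially-more-likely showing (weight is at least 70).
    (a): 74 ≥ 70 [met]
    (b): 78 − 12 = 66 < 70 [not met]
  The borrower does not carry Stage I.1.
The analysis ends at Stage I.1; the lender prevails on this issue.
— Issue II —
Stage II.1 — burden on borrower; standard: a preponderance (weight exceeds 49).
    (e): 92 − 39 = 53 > 49 [met]
  All elements met. The burden passes to the lender.
Stage II.2 — burden on lender; standard: a preponderance (weight exceeds 49).
    (f): 99 − 49 = 50 > 49 [met]
    (g): 85 − 28 = 57 > 49 [met]
  The lender carries the last stage.
Every stage carried; the lender prevails on this issue.
— Issue III —
Stage III.1 (borrower, a heightened civil standard, weight exceeds 68): (h) 74 > 68 — meets; (i) net 91−18=73 > 68 — meets.
  Stage III.1 is satisfied; the onus moves to the lender.
Stage III.2 (lender, a preponderance, weight is at least 52): (j) net 64−7=57 ≥ 52 — meets.
  All elements met at the final stage.
Every stage carried; the lender prevails on this issue.
Per-issue: Issue I → lender; Issue II → lender; Issue III → lender. The borrower must prevail on at least one issue; overall, the lender prevails.

lender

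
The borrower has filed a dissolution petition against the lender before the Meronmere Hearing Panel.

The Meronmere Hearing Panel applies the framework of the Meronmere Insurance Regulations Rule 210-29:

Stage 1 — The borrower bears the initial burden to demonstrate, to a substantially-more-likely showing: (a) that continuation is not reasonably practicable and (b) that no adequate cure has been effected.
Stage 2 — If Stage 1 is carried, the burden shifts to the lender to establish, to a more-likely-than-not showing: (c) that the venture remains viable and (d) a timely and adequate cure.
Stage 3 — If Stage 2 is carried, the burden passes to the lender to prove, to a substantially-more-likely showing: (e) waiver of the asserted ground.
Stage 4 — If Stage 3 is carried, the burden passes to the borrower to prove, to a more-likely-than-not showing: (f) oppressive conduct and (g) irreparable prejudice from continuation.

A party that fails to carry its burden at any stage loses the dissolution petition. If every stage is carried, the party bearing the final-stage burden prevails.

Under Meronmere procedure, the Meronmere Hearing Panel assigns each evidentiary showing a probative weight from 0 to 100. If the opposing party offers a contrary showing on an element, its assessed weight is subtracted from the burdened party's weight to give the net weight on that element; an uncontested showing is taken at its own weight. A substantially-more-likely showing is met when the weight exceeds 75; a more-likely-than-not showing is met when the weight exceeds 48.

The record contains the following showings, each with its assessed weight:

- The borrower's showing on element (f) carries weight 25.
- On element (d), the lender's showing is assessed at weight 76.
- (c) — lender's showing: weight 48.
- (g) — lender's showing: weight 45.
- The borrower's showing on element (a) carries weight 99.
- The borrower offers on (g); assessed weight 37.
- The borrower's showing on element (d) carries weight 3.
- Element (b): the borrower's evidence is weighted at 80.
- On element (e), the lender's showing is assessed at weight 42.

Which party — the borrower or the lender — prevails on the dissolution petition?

Stage 1 — burden on borrower; standard: a substantially-more-likely showing (weight exceeds 75).
    (a): 99 > 75 [met]
    (b): 80 > 75 [met]
  The borrower carries Stage 1; the lender now bears the burden.
Stage 2 — burden on lender; standard: a more-likely-than-not showing (weight exceeds 48).
    (c): 48 ≤ 48 [not met]
    (d): 76 − 3 = 73 > 48 [met]
  The lender does not carry Stage 2.
The analysis ends at Stage 2; the borrower prevails.

borrower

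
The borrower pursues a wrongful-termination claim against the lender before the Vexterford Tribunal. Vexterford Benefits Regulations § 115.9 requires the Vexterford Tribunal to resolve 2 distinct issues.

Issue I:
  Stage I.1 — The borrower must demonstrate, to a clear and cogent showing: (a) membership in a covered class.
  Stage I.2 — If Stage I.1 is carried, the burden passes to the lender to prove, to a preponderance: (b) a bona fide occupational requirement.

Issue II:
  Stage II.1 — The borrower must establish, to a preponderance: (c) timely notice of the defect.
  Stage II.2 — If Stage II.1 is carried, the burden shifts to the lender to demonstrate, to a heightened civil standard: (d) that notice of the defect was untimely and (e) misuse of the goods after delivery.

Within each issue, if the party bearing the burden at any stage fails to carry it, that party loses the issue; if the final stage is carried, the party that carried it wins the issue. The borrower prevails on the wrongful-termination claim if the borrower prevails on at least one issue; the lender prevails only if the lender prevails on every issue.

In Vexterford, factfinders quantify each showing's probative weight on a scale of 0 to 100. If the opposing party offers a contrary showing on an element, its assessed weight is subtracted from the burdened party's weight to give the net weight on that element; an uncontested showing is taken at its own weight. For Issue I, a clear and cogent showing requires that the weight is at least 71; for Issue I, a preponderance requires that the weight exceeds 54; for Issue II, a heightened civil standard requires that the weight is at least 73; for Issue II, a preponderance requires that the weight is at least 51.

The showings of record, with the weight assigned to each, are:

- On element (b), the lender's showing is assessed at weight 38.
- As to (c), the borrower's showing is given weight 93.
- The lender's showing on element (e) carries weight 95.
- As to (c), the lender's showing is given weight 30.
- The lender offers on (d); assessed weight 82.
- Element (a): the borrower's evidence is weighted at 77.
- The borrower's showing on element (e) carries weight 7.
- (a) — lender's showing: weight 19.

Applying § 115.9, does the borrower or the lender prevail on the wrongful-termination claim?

lender

— Issue I —
Stage I.1 — burden on borrower; standard: a clear and cogent showing (weight is at least 71).
    (a): 77 − 19 = 58 < 71 [not met]
  Not every element is met, so the borrower fails to carry Stage I.1.
The lender prevails on this issue.
— Issue II —
Stage II.1 (borrower, a preponderance, weight is at least 51): (c) net 93−30=63 ≥ 51 — meets.
  Stage II.1 carried; the burden shifts to the lender.
Stage II.2 (lender, a heightened civil standard, weight is at least 73): (d) 82 ≥ 73 — meets; (e) net 95−7=88 ≥ 73 — meets.
  All elements met at the final stage.
Every stage carried; the lender prevails on this issue.
Per-issue: Issue I → lender; Issue II → lender. The borrower must prevail on at least one issue; overall, the lender prevails.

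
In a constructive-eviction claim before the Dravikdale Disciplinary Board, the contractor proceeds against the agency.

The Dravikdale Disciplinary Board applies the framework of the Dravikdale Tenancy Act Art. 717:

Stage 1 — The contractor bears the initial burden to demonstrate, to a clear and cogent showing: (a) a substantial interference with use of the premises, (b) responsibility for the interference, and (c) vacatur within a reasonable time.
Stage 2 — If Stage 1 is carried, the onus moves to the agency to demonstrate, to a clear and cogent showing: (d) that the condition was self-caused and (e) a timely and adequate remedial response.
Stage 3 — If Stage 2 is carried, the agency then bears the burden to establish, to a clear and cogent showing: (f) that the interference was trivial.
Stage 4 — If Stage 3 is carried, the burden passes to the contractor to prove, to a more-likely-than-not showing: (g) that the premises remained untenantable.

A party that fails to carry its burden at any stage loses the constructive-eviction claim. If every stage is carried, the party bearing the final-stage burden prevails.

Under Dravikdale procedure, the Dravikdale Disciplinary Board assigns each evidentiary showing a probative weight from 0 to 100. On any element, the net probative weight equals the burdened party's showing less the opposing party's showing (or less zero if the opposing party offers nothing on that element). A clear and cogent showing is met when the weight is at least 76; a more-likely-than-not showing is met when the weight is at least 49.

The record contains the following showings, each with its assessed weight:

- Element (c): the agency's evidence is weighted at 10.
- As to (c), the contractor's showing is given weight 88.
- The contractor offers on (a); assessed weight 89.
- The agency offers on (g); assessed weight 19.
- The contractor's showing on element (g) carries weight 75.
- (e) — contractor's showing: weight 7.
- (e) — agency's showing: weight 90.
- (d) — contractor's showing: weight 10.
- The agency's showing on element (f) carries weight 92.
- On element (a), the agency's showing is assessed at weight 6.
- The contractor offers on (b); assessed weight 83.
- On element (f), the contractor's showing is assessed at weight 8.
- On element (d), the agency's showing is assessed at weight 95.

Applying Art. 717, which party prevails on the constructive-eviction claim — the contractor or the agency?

contractor

Stage 1 — burden on contractor; standard: a clear and cogent showing (weight is at least 76).
    (a): 89 − 6 = 83 ≥ 76 [met]
    (b): 83 ≥ 76 [met]
    (c): 88 − 10 = 78 ≥ 76 [met]
  The contractor carries Stage 1; the agency now bears the burden.
Stage 2 — burden on agency; standard: a clear and cogent showing (weight is at least 76).
    (d): 95 − 10 = 85 ≥ 76 [met]
    (e): 90 − 7 = 83 ≥ 76 [met]
  All elements met. The agency retains the burden for Stage 3.
Stage 3 — burden on agency; standard: a clear and cogent showing (weight is at least 76).
    (f): 92 − 8 = 84 ≥ 76 [met]
  Stage 3 is satisfied; the onus moves to the contractor.
Stage 4 — burden on contractor; standard: a more-likely-than-not showing (weight is at least 49).
    (g): 75 − 19 = 56 ≥ 49 [met]
  The contractor carries the last stage.
With every stage satisfied, the contractor prevails.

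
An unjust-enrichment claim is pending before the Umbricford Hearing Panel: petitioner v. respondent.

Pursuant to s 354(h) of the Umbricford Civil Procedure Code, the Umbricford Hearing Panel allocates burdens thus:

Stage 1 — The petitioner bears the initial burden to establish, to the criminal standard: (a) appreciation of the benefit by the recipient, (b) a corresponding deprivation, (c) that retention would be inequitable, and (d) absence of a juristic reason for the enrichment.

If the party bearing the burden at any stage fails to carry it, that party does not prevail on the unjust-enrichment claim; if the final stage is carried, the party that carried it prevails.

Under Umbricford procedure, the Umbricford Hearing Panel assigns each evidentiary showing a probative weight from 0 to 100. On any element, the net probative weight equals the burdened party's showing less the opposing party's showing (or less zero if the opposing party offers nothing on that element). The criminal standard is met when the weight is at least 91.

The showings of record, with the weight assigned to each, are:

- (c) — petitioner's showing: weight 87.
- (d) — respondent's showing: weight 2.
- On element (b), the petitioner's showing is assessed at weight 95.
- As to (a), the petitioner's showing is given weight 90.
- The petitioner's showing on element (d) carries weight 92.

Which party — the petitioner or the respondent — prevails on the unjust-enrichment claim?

Stage 1 — burden on petitioner; standard: the criminal standard (weight is at least 91).
    (a): 90 < 91 [not met]
    (b): 95 ≥ 91 [met]
    (c): 87 < 91 [not met]
    (d): 92 − 2 = 90 < 91 [not met]
  Not every element is met, so the petitioner fails to carry Stage 1.
The analysis ends at Stage 1; the respondent prevails.

respondent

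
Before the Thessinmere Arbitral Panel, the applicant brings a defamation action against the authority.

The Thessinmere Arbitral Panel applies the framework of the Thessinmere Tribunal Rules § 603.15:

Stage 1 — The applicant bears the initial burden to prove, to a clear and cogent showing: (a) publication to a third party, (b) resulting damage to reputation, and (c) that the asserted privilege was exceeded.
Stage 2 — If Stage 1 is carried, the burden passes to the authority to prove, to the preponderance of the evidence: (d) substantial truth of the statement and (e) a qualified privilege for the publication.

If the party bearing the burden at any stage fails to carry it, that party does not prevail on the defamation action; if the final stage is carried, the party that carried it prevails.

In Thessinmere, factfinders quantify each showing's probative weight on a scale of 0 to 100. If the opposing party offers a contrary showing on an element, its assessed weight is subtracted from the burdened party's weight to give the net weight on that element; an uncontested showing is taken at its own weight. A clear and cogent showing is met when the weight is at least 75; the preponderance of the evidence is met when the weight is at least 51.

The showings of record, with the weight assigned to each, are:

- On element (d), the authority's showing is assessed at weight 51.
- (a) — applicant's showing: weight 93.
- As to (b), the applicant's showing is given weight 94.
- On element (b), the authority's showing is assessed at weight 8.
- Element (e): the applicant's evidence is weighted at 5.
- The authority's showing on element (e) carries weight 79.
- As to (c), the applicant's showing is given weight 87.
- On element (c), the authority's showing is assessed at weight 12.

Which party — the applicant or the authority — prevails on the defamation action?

Stage 1 (applicant, a clear and cogent showing, weight is at least 75): (a) 93 ≥ 75 — meets; (b) net 94−8=86 ≥ 75 — meets; (c) net 87−12=75 ≥ 75 — meets.
  All elements met. The burden passes to the authority.
Stage 2 (authority, the preponderance of the evidence, weight is at least 51): (d) 51 ≥ 51 — meets; (e) net 79−5=74 ≥ 51 — meets.
  All elements met at the final stage.
With every stage satisfied, the authority prevails.

authority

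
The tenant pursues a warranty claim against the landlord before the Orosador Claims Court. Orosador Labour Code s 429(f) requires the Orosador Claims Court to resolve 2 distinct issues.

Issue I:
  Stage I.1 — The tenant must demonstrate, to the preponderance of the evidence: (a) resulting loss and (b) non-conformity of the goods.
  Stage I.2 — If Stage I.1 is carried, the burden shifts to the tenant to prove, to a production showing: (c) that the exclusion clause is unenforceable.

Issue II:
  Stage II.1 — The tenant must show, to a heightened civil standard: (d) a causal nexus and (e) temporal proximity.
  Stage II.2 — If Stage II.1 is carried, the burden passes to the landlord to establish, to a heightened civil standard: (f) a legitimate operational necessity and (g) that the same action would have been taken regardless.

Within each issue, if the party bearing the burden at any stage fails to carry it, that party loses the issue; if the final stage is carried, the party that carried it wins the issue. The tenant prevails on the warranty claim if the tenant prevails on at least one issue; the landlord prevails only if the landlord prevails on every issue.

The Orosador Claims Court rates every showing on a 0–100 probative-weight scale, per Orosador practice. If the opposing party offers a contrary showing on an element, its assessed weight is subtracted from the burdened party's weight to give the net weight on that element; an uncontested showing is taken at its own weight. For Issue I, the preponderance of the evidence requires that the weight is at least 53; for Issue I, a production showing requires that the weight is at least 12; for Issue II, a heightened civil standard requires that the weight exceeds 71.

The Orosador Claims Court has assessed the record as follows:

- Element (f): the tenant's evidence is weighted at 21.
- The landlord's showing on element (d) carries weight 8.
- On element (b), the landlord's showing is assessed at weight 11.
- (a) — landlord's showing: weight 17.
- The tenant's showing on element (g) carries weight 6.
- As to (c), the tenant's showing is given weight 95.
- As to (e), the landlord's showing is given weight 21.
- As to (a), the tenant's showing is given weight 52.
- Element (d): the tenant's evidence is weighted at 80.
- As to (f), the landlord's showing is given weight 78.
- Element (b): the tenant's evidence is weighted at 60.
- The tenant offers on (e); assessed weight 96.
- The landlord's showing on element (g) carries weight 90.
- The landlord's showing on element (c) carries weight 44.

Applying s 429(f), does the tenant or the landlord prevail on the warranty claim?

— Issue I —
At Stage I.1 the tenant must meet the preponderance of the evidence (weight is at least 53): on (a) the weight is 52 less the opposing 17 gives net 35, which does not reach 53, so (a) does not meet the standard; on (b) the weight is 60 less the opposing 11 gives net 49, which does not reach 53, so (b) does not meet the standard.
  The tenant does not carry Stage I.1.
The analysis ends at Stage I.1; the landlord prevails on this issue.
— Issue II —
Stage II.1 — burden on tenant; standard: a heightened civil standard (weight exceeds 71).
    (d): 80 − 8 = 72 > 71 [met]
    (e): 96 − 21 = 75 > 71 [met]
  All elements met. The burden passes to the landlord.
Stage II.2 — burden on landlord; standard: a heightened civil standard (weight exceeds 71).
    (f): 78 − 21 = 57 ≤ 71 [not met]
    (g): 90 − 6 = 84 > 71 [met]
  Not every element is met, so the landlord fails to carry Stage II.2.
The tenant prevails on this issue.
Per-issue: Issue I → landlord; Issue II → tenant. The tenant must prevail on at least one issue; overall, the tenant prevails.

tenant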